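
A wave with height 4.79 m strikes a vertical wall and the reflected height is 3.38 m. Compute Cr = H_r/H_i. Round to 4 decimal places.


Cr = H_r / H_i
Cr = 3.38 / 4.79
Cr = 0.7056

0.7056


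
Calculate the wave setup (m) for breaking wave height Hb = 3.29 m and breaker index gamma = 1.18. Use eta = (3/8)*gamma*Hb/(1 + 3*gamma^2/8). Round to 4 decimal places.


eta = (3/8) * gamma * Hb / (1 + 3*gamma^2/8)
Numerator = (3/8) * 1.18 * 3.29 = 1.455825
Denominator = 1 + 3*1.18^2/8 = 1 + 0.522150 = 1.522150
eta = 1.455825 / 1.522150
eta = 0.9564 m

0.9564


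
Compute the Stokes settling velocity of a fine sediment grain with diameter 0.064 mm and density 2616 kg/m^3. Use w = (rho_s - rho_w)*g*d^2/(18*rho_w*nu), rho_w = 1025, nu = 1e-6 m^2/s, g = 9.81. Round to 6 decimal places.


w = (rho_s - rho_w) * g * d^2 / (18 * rho_w * nu)
d = 0.064 mm = 0.000064 m
rho_s - rho_w = 2616 - 1025 = 1591
Numerator = 1591 * 9.81 * (0.000064)^2 = 0.000063929180
Denominator = 18 * 1025 * 1e-6 = 0.018450
w = 0.003465 m/s

0.003465


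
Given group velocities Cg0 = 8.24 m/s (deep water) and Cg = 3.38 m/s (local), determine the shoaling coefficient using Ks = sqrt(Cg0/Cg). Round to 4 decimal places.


Ks = sqrt(Cg0 / Cg)
Ks = sqrt(8.24 / 3.38)
Ks = sqrt(2.4379)
Ks = 1.5614

1.5614


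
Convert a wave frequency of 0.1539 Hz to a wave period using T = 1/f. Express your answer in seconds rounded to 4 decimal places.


T = 1 / f
T = 1 / 0.1539
T = 6.4977 s

6.4977


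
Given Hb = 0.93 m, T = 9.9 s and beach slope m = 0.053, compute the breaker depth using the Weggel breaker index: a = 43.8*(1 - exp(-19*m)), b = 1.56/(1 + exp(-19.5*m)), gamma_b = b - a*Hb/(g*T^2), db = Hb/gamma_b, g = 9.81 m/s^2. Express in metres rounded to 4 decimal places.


a = 43.8 * (1 - exp(-19 * m))
exp(-19 * 0.053) = exp(-1.0070) = 0.365313
a = 43.8 * (1 - 0.365313) = 27.799278
b = 1.56 / (1 + exp(-19.5 * m))
exp(-19.5 * 0.053) = exp(-1.0335) = 0.355760
b = 1.56 / (1 + 0.355760) = 1.150646
Hb / (g * T^2) = 0.93 / (9.81 * 9.9^2) = 0.93 / 961.4781 = 0.00096726
gamma_b = b - a * Hb/(g*T^2) = 1.150646 - 27.799278 * 0.00096726 = 1.123757
db = Hb / gamma_b = 0.93 / 1.123757
db = 0.8276 m

0.8276


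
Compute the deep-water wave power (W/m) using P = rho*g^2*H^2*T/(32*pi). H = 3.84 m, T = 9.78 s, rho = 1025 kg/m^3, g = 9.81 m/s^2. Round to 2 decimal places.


P = rho * g^2 * H^2 * T / (32 * pi)
P = 1025 * 9.81^2 * 3.84^2 * 9.78 / (32 * pi)
P = 1025 * 96.2361 * 14.7456 * 9.78 / 100.53096
P = 141502.25 W/m

141502.25


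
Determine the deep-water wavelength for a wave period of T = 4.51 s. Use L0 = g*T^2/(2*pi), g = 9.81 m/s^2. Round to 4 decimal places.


L0 = g * T^2 / (2 * pi)
L0 = 9.81 * 4.51^2 / (2 * pi)
L0 = 9.81 * 20.3401 / 6.28319
L0 = 199.5364 / 6.28319
L0 = 31.7572 m

31.7572


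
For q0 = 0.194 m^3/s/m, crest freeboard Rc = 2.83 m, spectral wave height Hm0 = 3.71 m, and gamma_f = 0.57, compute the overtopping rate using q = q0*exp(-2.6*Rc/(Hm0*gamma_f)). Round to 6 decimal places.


q = q0 * exp(-2.6 * Rc / (Hm0 * gamma_f))
Exponent = -2.6 * 2.83 / (3.71 * 0.57)
= -2.6 * 2.83 / 2.1147
= -3.479453
exp(-3.479453) = 0.030824
q = 0.194 * 0.030824
q = 0.005980 m^3/s/m

0.005980


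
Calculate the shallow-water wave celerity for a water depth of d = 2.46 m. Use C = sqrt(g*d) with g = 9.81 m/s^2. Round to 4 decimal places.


Using the shallow-water approximation:
C = sqrt(g * d) = sqrt(9.81 * 2.46)
C = sqrt(24.1326)
C = 4.9125 m/s

4.9125


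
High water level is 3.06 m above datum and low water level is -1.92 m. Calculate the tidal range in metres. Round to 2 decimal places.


Tidal range = High water - Low water
Tidal range = 3.06 - (-1.92)
Tidal range = 4.98 m

4.98


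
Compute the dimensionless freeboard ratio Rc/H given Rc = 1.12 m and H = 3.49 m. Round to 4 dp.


Relative freeboard = Rc / H
= 1.12 / 3.49
= 0.3209

0.3209


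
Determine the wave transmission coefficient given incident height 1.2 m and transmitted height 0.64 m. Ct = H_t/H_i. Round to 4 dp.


Ct = H_t / H_i
Ct = 0.64 / 1.2
Ct = 0.5333

0.5333


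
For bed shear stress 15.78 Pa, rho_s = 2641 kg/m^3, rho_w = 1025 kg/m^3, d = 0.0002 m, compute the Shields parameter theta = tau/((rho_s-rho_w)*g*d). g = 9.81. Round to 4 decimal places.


theta = tau / ((rho_s - rho_w) * g * d)
rho_s - rho_w = 2641 - 1025 = 1616
Denominator = 1616 * 9.81 * 0.0002 = 3.170592
theta = 15.78 / 3.170592
theta = 4.9770

4.9770


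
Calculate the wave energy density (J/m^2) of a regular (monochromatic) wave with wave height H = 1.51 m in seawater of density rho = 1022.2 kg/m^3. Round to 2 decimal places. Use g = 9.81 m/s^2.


E = (1/8) * rho * g * H^2
E = (1/8) * 1022.2 * 9.81 * 1.51^2
E = 0.125 * 1022.2 * 9.81 * 2.2801
E = 2858.04 J/m^2

2858.04


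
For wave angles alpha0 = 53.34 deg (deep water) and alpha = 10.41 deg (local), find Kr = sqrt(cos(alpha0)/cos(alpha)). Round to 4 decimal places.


Kr = sqrt(cos(alpha0) / cos(alpha))
cos(53.34) = 0.597065
cos(10.41) = 0.983540
Kr = sqrt(0.597065 / 0.983540)
Kr = sqrt(0.607057)
Kr = 0.7791

0.7791


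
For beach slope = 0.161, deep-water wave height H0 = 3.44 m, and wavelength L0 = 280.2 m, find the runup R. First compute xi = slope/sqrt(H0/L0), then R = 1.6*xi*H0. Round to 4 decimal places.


xi = slope / sqrt(H0/L0)
H0/L0 = 3.44/280.2 = 0.012277
sqrt(0.012277) = 0.110801
xi = 0.161 / 0.110801 = 1.453051
R = 1.6 * xi * H0 = 1.6 * 1.453051 * 3.44
R = 7.9976 m

7.9976


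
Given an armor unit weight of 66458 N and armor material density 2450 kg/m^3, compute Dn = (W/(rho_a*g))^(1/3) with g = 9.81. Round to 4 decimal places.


V = W / (rho_a * g)
V = 66458 / (2450 * 9.81)
V = 66458 / 24034.50
V = 2.765108 m^3
Dn = V^(1/3) = 2.765108^(1/3)
Dn = 1.4036 m

1.4036


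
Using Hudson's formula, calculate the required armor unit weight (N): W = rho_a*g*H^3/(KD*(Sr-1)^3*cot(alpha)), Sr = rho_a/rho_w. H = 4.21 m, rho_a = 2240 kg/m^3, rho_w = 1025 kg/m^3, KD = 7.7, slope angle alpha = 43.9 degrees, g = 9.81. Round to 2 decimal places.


Sr = rho_a / rho_w = 2240 / 1025 = 2.185366
(Sr - 1) = 1.185366
(Sr - 1)^3 = 1.665548
cot(43.9) = 1 / tan(43.9) = 1 / 0.962322 = 1.039154
Numerator = 2240 * 9.81 * 4.21^3 = 1639695.9094
Denominator = 7.7 * 1.665548 * 1.039154 = 13.326858
W = 1639695.9094 / 13.326858
W = 123036.95 N

123036.95


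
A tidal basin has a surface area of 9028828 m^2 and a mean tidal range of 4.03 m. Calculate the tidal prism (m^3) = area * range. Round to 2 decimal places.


Tidal prism = Area * Tidal range
P = 9028828 * 4.03
P = 36386176.84 m^3

36386176.84


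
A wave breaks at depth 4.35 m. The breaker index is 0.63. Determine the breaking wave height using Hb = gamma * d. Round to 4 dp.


Hb = gamma * d
Hb = 0.63 * 4.35
Hb = 2.7405 m

2.7405


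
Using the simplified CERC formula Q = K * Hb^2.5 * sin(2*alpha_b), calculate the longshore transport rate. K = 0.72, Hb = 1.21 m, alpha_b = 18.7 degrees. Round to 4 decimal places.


Q = K * Hb^2.5 * sin(2 * alpha_b)
Hb^2.5 = 1.21^2.5 = 1.610510
sin(2 * 18.7) = sin(37.4) = 0.607376
Q = 0.72 * 1.610510 * 0.607376
Q = 0.7043 m^3/s

0.7043


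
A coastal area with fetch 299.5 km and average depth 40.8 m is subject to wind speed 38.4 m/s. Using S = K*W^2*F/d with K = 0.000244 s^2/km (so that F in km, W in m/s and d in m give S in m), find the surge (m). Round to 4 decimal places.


S = K * W^2 * F / d
W^2 = 38.4^2 = 1474.56
S = 0.000244 * 1474.56 * 299.5 / 40.8
Numerator = 0.000244 * 1474.56 * 299.5 = 107.757896
S = 107.757896 / 40.8 = 2.6411 m

2.6411


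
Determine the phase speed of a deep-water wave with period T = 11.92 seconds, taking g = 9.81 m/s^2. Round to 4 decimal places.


We use the deep-water celerity formula:
C = g * T / (2 * pi)
C = 9.81 * 11.92 / (2 * 3.14159...)
C = 116.935200 / 6.283185
C = 18.6108 m/s

18.6108


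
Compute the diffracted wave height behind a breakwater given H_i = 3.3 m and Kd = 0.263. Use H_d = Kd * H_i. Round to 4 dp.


H_d = Kd * H_i
H_d = 0.263 * 3.3
H_d = 0.8679 m

0.8679


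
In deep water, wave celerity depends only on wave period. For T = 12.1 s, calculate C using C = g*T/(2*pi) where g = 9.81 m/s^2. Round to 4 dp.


We use the deep-water celerity formula:
C = g * T / (2 * pi)
C = 9.81 * 12.1 / (2 * 3.14159...)
C = 118.701000 / 6.283185
C = 18.8919 m/s

18.8919


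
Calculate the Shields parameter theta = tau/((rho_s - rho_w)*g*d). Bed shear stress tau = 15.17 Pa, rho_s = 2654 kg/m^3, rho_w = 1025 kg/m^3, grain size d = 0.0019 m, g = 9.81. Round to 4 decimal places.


theta = tau / ((rho_s - rho_w) * g * d)
rho_s - rho_w = 2654 - 1025 = 1629
Denominator = 1629 * 9.81 * 0.0019 = 30.362931
theta = 15.17 / 30.362931
theta = 0.4996

0.4996


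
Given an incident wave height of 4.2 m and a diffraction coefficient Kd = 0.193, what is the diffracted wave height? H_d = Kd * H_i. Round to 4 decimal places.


H_d = Kd * H_i
H_d = 0.193 * 4.2
H_d = 0.8106 m

0.8106


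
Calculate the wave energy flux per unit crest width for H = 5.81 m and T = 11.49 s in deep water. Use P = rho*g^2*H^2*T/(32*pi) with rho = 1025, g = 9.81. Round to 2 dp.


P = rho * g^2 * H^2 * T / (32 * pi)
P = 1025 * 9.81^2 * 5.81^2 * 11.49 / (32 * pi)
P = 1025 * 96.2361 * 33.7561 * 11.49 / 100.53096
P = 380569.80 W/m

380569.80


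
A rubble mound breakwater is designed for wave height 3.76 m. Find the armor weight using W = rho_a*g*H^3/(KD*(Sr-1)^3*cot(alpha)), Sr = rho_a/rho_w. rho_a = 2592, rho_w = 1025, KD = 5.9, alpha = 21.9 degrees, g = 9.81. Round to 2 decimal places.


Sr = rho_a / rho_w = 2592 / 1025 = 2.528780
(Sr - 1) = 1.528780
(Sr - 1)^3 = 3.573020
cot(21.9) = 1 / tan(21.9) = 1 / 0.401997 = 2.487578
Numerator = 2592 * 9.81 * 3.76^3 = 1351660.2414
Denominator = 5.9 * 3.573020 * 2.487578 = 52.440175
W = 1351660.2414 / 52.440175
W = 25775.28 N

25775.28


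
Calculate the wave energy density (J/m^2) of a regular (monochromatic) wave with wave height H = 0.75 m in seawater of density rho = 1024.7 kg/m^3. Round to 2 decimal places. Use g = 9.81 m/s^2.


E = (1/8) * rho * g * H^2
E = (1/8) * 1024.7 * 9.81 * 0.75^2
E = 0.125 * 1024.7 * 9.81 * 0.5625
E = 706.80 J/m^2

706.80


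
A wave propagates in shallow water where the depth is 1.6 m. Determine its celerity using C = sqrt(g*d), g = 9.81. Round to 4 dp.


Using the shallow-water approximation:
C = sqrt(g * d) = sqrt(9.81 * 1.6)
C = sqrt(15.6960)
C = 3.9618 m/s

3.9618


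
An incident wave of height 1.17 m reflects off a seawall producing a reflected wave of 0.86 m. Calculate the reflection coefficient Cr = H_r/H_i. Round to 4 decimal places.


Cr = H_r / H_i
Cr = 0.86 / 1.17
Cr = 0.7350

0.7350


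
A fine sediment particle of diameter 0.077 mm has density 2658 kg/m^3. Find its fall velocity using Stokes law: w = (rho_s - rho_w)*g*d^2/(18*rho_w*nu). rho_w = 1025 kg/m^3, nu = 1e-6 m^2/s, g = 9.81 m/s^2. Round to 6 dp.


w = (rho_s - rho_w) * g * d^2 / (18 * rho_w * nu)
d = 0.077 mm = 0.000077 m
rho_s - rho_w = 2658 - 1025 = 1633
Numerator = 1633 * 9.81 * (0.000077)^2 = 0.000094980979
Denominator = 18 * 1025 * 1e-6 = 0.018450
w = 0.005148 m/s

0.005148


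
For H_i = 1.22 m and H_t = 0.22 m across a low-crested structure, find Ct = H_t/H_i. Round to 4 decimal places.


Ct = H_t / H_i
Ct = 0.22 / 1.22
Ct = 0.1803

0.1803


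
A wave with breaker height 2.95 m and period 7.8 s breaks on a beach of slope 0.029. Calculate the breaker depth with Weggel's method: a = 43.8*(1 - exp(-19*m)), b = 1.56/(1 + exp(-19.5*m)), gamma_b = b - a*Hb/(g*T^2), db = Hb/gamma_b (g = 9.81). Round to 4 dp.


a = 43.8 * (1 - exp(-19 * m))
exp(-19 * 0.029) = exp(-0.5510) = 0.576373
a = 43.8 * (1 - 0.576373) = 18.554856
b = 1.56 / (1 + exp(-19.5 * m))
exp(-19.5 * 0.029) = exp(-0.5655) = 0.568076
b = 1.56 / (1 + 0.568076) = 0.994850
Hb / (g * T^2) = 2.95 / (9.81 * 7.8^2) = 2.95 / 596.8404 = 0.00494269
gamma_b = b - a * Hb/(g*T^2) = 0.994850 - 18.554856 * 0.00494269 = 0.903139
db = Hb / gamma_b = 2.95 / 0.903139
db = 3.2664 m

3.2664


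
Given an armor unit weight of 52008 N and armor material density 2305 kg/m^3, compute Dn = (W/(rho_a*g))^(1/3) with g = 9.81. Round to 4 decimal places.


V = W / (rho_a * g)
V = 52008 / (2305 * 9.81)
V = 52008 / 22612.05
V = 2.300013 m^3
Dn = V^(1/3) = 2.300013^(1/3)
Dn = 1.3200 m

1.3200


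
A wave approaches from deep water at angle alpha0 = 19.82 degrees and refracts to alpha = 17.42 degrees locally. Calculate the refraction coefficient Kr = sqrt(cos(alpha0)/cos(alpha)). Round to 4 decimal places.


Kr = sqrt(cos(alpha0) / cos(alpha))
cos(19.82) = 0.940762
cos(17.42) = 0.954136
Kr = sqrt(0.940762 / 0.954136)
Kr = sqrt(0.985984)
Kr = 0.9930

0.9930


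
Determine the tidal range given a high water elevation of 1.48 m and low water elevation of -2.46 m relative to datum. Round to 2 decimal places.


Tidal range = High water - Low water
Tidal range = 1.48 - (-2.46)
Tidal range = 3.94 m

3.94


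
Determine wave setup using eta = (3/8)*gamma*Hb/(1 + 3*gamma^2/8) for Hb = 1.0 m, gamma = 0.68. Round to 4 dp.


eta = (3/8) * gamma * Hb / (1 + 3*gamma^2/8)
Numerator = (3/8) * 0.68 * 1.0 = 0.255000
Denominator = 1 + 3*0.68^2/8 = 1 + 0.173400 = 1.173400
eta = 0.255000 / 1.173400
eta = 0.2173 m

0.2173


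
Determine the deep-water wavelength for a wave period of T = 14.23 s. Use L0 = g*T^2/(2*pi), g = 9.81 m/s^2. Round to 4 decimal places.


L0 = g * T^2 / (2 * pi)
L0 = 9.81 * 14.23^2 / (2 * pi)
L0 = 9.81 * 202.4929 / 6.28319
L0 = 1986.4553 / 6.28319
L0 = 316.1542 m

316.1542


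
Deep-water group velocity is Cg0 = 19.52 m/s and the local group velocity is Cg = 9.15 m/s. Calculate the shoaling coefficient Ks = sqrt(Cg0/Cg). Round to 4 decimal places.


Ks = sqrt(Cg0 / Cg)
Ks = sqrt(19.52 / 9.15)
Ks = sqrt(2.1333)
Ks = 1.4606

1.4606


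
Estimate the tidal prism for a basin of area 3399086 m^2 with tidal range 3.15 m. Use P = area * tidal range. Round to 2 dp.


Tidal prism = Area * Tidal range
P = 3399086 * 3.15
P = 10707120.90 m^3

10707120.90


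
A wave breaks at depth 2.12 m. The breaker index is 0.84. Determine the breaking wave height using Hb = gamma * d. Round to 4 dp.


Hb = gamma * d
Hb = 0.84 * 2.12
Hb = 1.7808 m

1.7808


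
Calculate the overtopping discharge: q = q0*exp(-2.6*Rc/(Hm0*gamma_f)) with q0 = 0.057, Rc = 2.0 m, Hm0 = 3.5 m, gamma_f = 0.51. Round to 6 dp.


q = q0 * exp(-2.6 * Rc / (Hm0 * gamma_f))
Exponent = -2.6 * 2.0 / (3.5 * 0.51)
= -2.6 * 2.0 / 1.7850
= -2.913165
exp(-2.913165) = 0.054304
q = 0.057 * 0.054304
q = 0.003095 m^3/s/m

0.003095


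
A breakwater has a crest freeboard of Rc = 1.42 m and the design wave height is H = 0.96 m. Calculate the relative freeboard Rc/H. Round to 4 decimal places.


Relative freeboard = Rc / H
= 1.42 / 0.96
= 1.4792

1.4792


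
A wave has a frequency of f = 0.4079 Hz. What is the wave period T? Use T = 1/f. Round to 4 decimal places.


T = 1 / f
T = 1 / 0.4079
T = 2.4516 s

2.4516


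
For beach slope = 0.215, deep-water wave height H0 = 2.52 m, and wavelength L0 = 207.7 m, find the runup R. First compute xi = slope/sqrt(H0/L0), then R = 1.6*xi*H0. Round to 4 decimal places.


xi = slope / sqrt(H0/L0)
H0/L0 = 2.52/207.7 = 0.012133
sqrt(0.012133) = 0.110149
xi = 0.215 / 0.110149 = 1.951895
R = 1.6 * xi * H0 = 1.6 * 1.951895 * 2.52
R = 7.8700 m

7.8700


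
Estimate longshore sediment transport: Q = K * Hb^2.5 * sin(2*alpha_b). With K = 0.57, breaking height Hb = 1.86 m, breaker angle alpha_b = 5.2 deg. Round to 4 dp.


Q = K * Hb^2.5 * sin(2 * alpha_b)
Hb^2.5 = 1.86^2.5 = 4.718265
sin(2 * 5.2) = sin(10.4) = 0.180519
Q = 0.57 * 4.718265 * 0.180519
Q = 0.4855 m^3/s

0.4855


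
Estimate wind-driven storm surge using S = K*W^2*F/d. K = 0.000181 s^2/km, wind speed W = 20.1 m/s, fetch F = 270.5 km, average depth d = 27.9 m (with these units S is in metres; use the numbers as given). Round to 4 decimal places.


S = K * W^2 * F / d
W^2 = 20.1^2 = 404.01
S = 0.000181 * 404.01 * 270.5 / 27.9
Numerator = 0.000181 * 404.01 * 270.5 = 19.780532
S = 19.780532 / 27.9 = 0.7090 m

0.7090


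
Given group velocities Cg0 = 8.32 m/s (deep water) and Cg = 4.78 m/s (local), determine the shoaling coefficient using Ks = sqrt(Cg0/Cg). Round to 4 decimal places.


Ks = sqrt(Cg0 / Cg)
Ks = sqrt(8.32 / 4.78)
Ks = sqrt(1.7406)
Ks = 1.3193

1.3193


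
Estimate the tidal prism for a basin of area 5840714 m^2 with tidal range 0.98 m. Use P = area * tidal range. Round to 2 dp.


Tidal prism = Area * Tidal range
P = 5840714 * 0.98
P = 5723899.72 m^3

5723899.72


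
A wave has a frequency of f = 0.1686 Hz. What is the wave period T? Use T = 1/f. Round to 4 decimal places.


T = 1 / f
T = 1 / 0.1686
T = 5.9312 s

5.9312


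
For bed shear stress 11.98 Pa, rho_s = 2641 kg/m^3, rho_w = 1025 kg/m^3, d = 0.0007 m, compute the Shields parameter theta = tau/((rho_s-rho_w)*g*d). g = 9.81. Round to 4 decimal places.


theta = tau / ((rho_s - rho_w) * g * d)
rho_s - rho_w = 2641 - 1025 = 1616
Denominator = 1616 * 9.81 * 0.0007 = 11.097072
theta = 11.98 / 11.097072
theta = 1.0796

1.0796


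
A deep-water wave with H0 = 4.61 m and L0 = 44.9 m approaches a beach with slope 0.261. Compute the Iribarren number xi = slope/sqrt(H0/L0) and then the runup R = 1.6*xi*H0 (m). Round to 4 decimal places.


xi = slope / sqrt(H0/L0)
H0/L0 = 4.61/44.9 = 0.102673
sqrt(0.102673) = 0.320426
xi = 0.261 / 0.320426 = 0.814541
R = 1.6 * xi * H0 = 1.6 * 0.814541 * 4.61
R = 6.0081 m

6.0081


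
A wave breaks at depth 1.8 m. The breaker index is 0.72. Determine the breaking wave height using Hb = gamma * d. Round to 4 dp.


Hb = gamma * d
Hb = 0.72 * 1.8
Hb = 1.2960 m

1.2960


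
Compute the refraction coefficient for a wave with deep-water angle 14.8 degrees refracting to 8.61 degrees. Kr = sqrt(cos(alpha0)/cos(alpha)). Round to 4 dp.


Kr = sqrt(cos(alpha0) / cos(alpha))
cos(14.8) = 0.966823
cos(8.61) = 0.988730
Kr = sqrt(0.966823 / 0.988730)
Kr = sqrt(0.977843)
Kr = 0.9889

0.9889


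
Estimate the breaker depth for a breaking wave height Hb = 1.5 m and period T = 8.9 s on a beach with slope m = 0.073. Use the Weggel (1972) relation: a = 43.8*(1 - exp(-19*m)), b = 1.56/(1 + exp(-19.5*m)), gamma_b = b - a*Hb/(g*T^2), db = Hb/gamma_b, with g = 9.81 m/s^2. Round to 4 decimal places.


a = 43.8 * (1 - exp(-19 * m))
exp(-19 * 0.073) = exp(-1.3870) = 0.249824
a = 43.8 * (1 - 0.249824) = 32.857724
b = 1.56 / (1 + exp(-19.5 * m))
exp(-19.5 * 0.073) = exp(-1.4235) = 0.240869
b = 1.56 / (1 + 0.240869) = 1.257183
Hb / (g * T^2) = 1.5 / (9.81 * 8.9^2) = 1.5 / 777.0501 = 0.00193038
gamma_b = b - a * Hb/(g*T^2) = 1.257183 - 32.857724 * 0.00193038 = 1.193755
db = Hb / gamma_b = 1.5 / 1.193755
db = 1.2565 m

1.2565


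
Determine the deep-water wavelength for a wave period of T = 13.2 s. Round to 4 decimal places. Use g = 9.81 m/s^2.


L0 = g * T^2 / (2 * pi)
L0 = 9.81 * 13.2^2 / (2 * pi)
L0 = 9.81 * 174.2400 / 6.28319
L0 = 1709.2944 / 6.28319
L0 = 272.0427 m

272.0427


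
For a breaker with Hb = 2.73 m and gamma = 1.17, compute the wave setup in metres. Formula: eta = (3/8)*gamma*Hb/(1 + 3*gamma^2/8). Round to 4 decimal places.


eta = (3/8) * gamma * Hb / (1 + 3*gamma^2/8)
Numerator = (3/8) * 1.17 * 2.73 = 1.197788
Denominator = 1 + 3*1.17^2/8 = 1 + 0.513338 = 1.513338
eta = 1.197788 / 1.513338
eta = 0.7915 m

0.7915


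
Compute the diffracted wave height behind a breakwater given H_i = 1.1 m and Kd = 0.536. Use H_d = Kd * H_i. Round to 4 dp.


H_d = Kd * H_i
H_d = 0.536 * 1.1
H_d = 0.5896 m

0.5896


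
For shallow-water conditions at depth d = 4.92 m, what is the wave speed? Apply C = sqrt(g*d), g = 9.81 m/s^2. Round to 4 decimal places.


Using the shallow-water approximation:
C = sqrt(g * d) = sqrt(9.81 * 4.92)
C = sqrt(48.2652)
C = 6.9473 m/s

6.9473


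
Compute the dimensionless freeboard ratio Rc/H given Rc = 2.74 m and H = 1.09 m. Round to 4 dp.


Relative freeboard = Rc / H
= 2.74 / 1.09
= 2.5138

2.5138


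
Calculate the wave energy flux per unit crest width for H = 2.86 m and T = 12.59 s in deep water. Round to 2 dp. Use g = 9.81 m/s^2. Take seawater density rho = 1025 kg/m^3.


P = rho * g^2 * H^2 * T / (32 * pi)
P = 1025 * 9.81^2 * 2.86^2 * 12.59 / (32 * pi)
P = 1025 * 96.2361 * 8.1796 * 12.59 / 100.53096
P = 101046.16 W/m

101046.16


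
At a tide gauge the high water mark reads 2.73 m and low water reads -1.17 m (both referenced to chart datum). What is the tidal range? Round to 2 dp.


Tidal range = High water - Low water
Tidal range = 2.73 - (-1.17)
Tidal range = 3.90 m

3.90


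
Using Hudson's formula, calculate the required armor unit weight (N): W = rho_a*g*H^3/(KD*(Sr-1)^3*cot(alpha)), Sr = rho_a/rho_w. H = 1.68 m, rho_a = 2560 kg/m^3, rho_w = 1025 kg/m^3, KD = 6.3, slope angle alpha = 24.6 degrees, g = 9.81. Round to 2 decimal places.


Sr = rho_a / rho_w = 2560 / 1025 = 2.497561
(Sr - 1) = 1.497561
(Sr - 1)^3 = 3.358563
cot(24.6) = 1 / tan(24.6) = 1 / 0.457836 = 2.184189
Numerator = 2560 * 9.81 * 1.68^3 = 119079.4494
Denominator = 6.3 * 3.358563 * 2.184189 = 46.215153
W = 119079.4494 / 46.215153
W = 2576.63 N

2576.63


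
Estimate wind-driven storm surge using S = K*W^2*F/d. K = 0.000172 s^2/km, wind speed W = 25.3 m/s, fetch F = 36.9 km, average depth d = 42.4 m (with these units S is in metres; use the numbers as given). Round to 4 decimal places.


S = K * W^2 * F / d
W^2 = 25.3^2 = 640.09
S = 0.000172 * 640.09 * 36.9 / 42.4
Numerator = 0.000172 * 640.09 * 36.9 = 4.062523
S = 4.062523 / 42.4 = 0.0958 m

0.0958


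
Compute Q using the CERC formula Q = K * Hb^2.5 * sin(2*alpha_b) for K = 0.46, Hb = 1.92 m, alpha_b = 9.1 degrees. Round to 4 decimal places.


Q = K * Hb^2.5 * sin(2 * alpha_b)
Hb^2.5 = 1.92^2.5 = 5.108026
sin(2 * 9.1) = sin(18.2) = 0.312335
Q = 0.46 * 5.108026 * 0.312335
Q = 0.7339 m^3/s

0.7339


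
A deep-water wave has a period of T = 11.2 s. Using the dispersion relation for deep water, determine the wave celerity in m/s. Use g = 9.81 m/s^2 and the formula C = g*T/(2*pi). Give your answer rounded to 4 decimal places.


We use the deep-water celerity formula:
C = g * T / (2 * pi)
C = 9.81 * 11.2 / (2 * 3.14159...)
C = 109.872000 / 6.283185
C = 17.4867 m/s

17.4867


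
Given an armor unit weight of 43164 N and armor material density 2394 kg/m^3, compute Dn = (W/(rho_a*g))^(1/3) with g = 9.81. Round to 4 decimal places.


V = W / (rho_a * g)
V = 43164 / (2394 * 9.81)
V = 43164 / 23485.14
V = 1.837928 m^3
Dn = V^(1/3) = 1.837928^(1/3)
Dn = 1.2249 m

1.2249


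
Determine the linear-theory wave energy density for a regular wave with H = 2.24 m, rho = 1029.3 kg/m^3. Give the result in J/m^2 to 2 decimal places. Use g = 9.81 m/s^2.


E = (1/8) * rho * g * H^2
E = (1/8) * 1029.3 * 9.81 * 2.24^2
E = 0.125 * 1029.3 * 9.81 * 5.0176
E = 6333.11 J/m^2

6333.11


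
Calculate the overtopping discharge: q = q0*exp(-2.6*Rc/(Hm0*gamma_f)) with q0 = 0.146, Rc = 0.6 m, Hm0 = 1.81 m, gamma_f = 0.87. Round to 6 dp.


q = q0 * exp(-2.6 * Rc / (Hm0 * gamma_f))
Exponent = -2.6 * 0.6 / (1.81 * 0.87)
= -2.6 * 0.6 / 1.5747
= -0.990665
exp(-0.990665) = 0.371330
q = 0.146 * 0.371330
q = 0.054214 m^3/s/m

0.054214


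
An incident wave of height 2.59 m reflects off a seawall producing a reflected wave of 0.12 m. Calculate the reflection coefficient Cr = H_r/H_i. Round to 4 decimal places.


Cr = H_r / H_i
Cr = 0.12 / 2.59
Cr = 0.0463

0.0463


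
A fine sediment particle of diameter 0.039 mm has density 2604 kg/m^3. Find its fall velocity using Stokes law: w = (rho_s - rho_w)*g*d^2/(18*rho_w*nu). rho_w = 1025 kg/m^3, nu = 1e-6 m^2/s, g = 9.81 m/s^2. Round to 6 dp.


w = (rho_s - rho_w) * g * d^2 / (18 * rho_w * nu)
d = 0.039 mm = 0.000039 m
rho_s - rho_w = 2604 - 1025 = 1579
Numerator = 1579 * 9.81 * (0.000039)^2 = 0.000023560275
Denominator = 18 * 1025 * 1e-6 = 0.018450
w = 0.001277 m/s

0.001277


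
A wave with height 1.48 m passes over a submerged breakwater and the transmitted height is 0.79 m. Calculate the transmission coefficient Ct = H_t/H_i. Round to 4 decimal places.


Ct = H_t / H_i
Ct = 0.79 / 1.48
Ct = 0.5338

0.5338


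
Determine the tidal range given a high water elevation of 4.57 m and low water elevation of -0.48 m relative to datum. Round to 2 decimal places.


Tidal range = High water - Low water
Tidal range = 4.57 - (-0.48)
Tidal range = 5.05 m

5.05


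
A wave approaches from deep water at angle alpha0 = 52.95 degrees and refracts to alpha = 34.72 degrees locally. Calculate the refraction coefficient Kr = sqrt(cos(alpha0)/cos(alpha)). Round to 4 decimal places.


Kr = sqrt(cos(alpha0) / cos(alpha))
cos(52.95) = 0.602512
cos(34.72) = 0.821945
Kr = sqrt(0.602512 / 0.821945)
Kr = sqrt(0.733031)
Kr = 0.8562

0.8562


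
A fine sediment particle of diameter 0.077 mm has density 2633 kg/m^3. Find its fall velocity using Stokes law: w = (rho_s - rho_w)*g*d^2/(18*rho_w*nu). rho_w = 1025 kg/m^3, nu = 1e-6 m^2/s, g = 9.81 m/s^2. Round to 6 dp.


w = (rho_s - rho_w) * g * d^2 / (18 * rho_w * nu)
d = 0.077 mm = 0.000077 m
rho_s - rho_w = 2633 - 1025 = 1608
Numerator = 1608 * 9.81 * (0.000077)^2 = 0.000093526892
Denominator = 18 * 1025 * 1e-6 = 0.018450
w = 0.005069 m/s

0.005069


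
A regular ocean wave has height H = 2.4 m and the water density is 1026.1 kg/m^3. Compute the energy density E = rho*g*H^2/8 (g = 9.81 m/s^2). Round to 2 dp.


E = (1/8) * rho * g * H^2
E = (1/8) * 1026.1 * 9.81 * 2.4^2
E = 0.125 * 1026.1 * 9.81 * 5.7600
E = 7247.55 J/m^2

7247.55


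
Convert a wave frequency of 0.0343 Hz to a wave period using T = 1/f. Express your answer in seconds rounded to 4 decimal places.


T = 1 / f
T = 1 / 0.0343
T = 29.1545 s

29.1545


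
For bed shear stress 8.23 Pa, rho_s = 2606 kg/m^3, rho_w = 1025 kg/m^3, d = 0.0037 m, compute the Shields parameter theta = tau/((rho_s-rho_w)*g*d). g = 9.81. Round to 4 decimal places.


theta = tau / ((rho_s - rho_w) * g * d)
rho_s - rho_w = 2606 - 1025 = 1581
Denominator = 1581 * 9.81 * 0.0037 = 57.385557
theta = 8.23 / 57.385557
theta = 0.1434

0.1434


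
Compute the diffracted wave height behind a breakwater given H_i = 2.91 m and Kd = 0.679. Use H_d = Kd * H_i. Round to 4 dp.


H_d = Kd * H_i
H_d = 0.679 * 2.91
H_d = 1.9759 m

1.9759


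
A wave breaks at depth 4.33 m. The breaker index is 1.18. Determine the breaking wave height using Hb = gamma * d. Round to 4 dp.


Hb = gamma * d
Hb = 1.18 * 4.33
Hb = 5.1094 m

5.1094


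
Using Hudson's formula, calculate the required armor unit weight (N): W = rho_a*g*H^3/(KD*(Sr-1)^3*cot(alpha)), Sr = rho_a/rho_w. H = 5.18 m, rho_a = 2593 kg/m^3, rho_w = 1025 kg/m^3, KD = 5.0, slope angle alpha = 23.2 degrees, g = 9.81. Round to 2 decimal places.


Sr = rho_a / rho_w = 2593 / 1025 = 2.529756
(Sr - 1) = 1.529756
(Sr - 1)^3 = 3.579864
cot(23.2) = 1 / tan(23.2) = 1 / 0.428601 = 2.333175
Numerator = 2593 * 9.81 * 5.18^3 = 3535581.0979
Denominator = 5.0 * 3.579864 * 2.333175 = 41.762247
W = 3535581.0979 / 41.762247
W = 84659.74 N

84659.74


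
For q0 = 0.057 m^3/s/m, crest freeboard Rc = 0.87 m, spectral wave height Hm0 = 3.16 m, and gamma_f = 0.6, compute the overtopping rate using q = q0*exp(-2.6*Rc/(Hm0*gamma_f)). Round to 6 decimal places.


q = q0 * exp(-2.6 * Rc / (Hm0 * gamma_f))
Exponent = -2.6 * 0.87 / (3.16 * 0.6)
= -2.6 * 0.87 / 1.8960
= -1.193038
exp(-1.193038) = 0.303298
q = 0.057 * 0.303298
q = 0.017288 m^3/s/m

0.017288


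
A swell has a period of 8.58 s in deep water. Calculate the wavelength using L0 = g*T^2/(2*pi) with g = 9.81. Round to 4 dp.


L0 = g * T^2 / (2 * pi)
L0 = 9.81 * 8.58^2 / (2 * pi)
L0 = 9.81 * 73.6164 / 6.28319
L0 = 722.1769 / 6.28319
L0 = 114.9380 m

114.9380


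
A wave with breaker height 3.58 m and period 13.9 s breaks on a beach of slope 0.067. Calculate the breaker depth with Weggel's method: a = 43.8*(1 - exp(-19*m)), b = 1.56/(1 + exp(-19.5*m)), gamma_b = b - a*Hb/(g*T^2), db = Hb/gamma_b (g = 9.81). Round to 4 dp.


a = 43.8 * (1 - exp(-19 * m))
exp(-19 * 0.067) = exp(-1.2730) = 0.279990
a = 43.8 * (1 - 0.279990) = 31.536421
b = 1.56 / (1 + exp(-19.5 * m))
exp(-19.5 * 0.067) = exp(-1.3065) = 0.270766
b = 1.56 / (1 + 0.270766) = 1.227606
Hb / (g * T^2) = 3.58 / (9.81 * 13.9^2) = 3.58 / 1895.3901 = 0.00188879
gamma_b = b - a * Hb/(g*T^2) = 1.227606 - 31.536421 * 0.00188879 = 1.168040
db = Hb / gamma_b = 3.58 / 1.168040
db = 3.0650 m

3.0650


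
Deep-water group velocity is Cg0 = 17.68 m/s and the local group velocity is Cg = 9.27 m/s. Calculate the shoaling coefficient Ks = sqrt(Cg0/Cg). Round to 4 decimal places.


Ks = sqrt(Cg0 / Cg)
Ks = sqrt(17.68 / 9.27)
Ks = sqrt(1.9072)
Ks = 1.3810

1.3810


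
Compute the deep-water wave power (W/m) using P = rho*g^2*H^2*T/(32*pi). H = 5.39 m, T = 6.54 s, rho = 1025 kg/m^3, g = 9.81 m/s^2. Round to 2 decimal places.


P = rho * g^2 * H^2 * T / (32 * pi)
P = 1025 * 9.81^2 * 5.39^2 * 6.54 / (32 * pi)
P = 1025 * 96.2361 * 29.0521 * 6.54 / 100.53096
P = 186430.65 W/m

186430.65


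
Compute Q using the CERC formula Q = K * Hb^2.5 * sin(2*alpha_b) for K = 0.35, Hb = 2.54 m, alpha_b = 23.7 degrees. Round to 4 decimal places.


Q = K * Hb^2.5 * sin(2 * alpha_b)
Hb^2.5 = 2.54^2.5 = 10.282158
sin(2 * 23.7) = sin(47.4) = 0.736097
Q = 0.35 * 10.282158 * 0.736097
Q = 2.6490 m^3/s

2.6490


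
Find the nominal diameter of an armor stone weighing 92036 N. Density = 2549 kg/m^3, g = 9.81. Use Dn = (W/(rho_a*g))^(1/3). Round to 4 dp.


V = W / (rho_a * g)
V = 92036 / (2549 * 9.81)
V = 92036 / 25005.69
V = 3.680602 m^3
Dn = V^(1/3) = 3.680602^(1/3)
Dn = 1.5440 m

1.5440


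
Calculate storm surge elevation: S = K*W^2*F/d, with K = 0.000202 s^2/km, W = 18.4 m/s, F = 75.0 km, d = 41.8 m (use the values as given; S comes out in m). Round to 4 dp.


S = K * W^2 * F / d
W^2 = 18.4^2 = 338.56
S = 0.000202 * 338.56 * 75.0 / 41.8
Numerator = 0.000202 * 338.56 * 75.0 = 5.129184
S = 5.129184 / 41.8 = 0.1227 m

0.1227


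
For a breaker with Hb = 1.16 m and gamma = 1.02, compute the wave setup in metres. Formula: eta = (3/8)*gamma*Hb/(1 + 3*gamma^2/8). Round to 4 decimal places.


eta = (3/8) * gamma * Hb / (1 + 3*gamma^2/8)
Numerator = (3/8) * 1.02 * 1.16 = 0.443700
Denominator = 1 + 3*1.02^2/8 = 1 + 0.390150 = 1.390150
eta = 0.443700 / 1.390150
eta = 0.3192 m

0.3192


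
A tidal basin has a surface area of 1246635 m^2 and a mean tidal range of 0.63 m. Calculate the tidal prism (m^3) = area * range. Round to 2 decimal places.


Tidal prism = Area * Tidal range
P = 1246635 * 0.63
P = 785380.05 m^3

785380.05


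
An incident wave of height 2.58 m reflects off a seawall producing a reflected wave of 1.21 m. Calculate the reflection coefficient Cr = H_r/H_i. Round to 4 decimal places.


Cr = H_r / H_i
Cr = 1.21 / 2.58
Cr = 0.4690

0.4690


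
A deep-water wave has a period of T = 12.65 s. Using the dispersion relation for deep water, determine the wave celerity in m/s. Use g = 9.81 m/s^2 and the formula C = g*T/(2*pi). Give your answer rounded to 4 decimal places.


We use the deep-water celerity formula:
C = g * T / (2 * pi)
C = 9.81 * 12.65 / (2 * 3.14159...)
C = 124.096500 / 6.283185
C = 19.7506 m/s

19.7506


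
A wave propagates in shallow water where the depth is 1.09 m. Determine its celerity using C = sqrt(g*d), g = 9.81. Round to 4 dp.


Using the shallow-water approximation:
C = sqrt(g * d) = sqrt(9.81 * 1.09)
C = sqrt(10.6929)
C = 3.2700 m/s

3.2700


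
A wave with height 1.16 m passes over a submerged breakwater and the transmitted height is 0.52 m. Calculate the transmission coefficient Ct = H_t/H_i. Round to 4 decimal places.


Ct = H_t / H_i
Ct = 0.52 / 1.16
Ct = 0.4483

0.4483


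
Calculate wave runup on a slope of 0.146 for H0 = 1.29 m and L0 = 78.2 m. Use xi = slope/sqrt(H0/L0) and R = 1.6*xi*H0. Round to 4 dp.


xi = slope / sqrt(H0/L0)
H0/L0 = 1.29/78.2 = 0.016496
sqrt(0.016496) = 0.128437
xi = 0.146 / 0.128437 = 1.136741
R = 1.6 * xi * H0 = 1.6 * 1.136741 * 1.29
R = 2.3462 m

2.3462


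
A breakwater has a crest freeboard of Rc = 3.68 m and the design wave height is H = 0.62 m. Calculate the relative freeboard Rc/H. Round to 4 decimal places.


Relative freeboard = Rc / H
= 3.68 / 0.62
= 5.9355

5.9355


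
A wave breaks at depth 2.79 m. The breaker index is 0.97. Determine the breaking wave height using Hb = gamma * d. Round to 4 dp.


Hb = gamma * d
Hb = 0.97 * 2.79
Hb = 2.7063 m

2.7063


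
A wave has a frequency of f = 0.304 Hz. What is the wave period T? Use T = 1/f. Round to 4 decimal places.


T = 1 / f
T = 1 / 0.304
T = 3.2895 s

3.2895


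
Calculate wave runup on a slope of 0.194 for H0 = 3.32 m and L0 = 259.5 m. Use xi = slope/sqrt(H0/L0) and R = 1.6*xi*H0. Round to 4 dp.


xi = slope / sqrt(H0/L0)
H0/L0 = 3.32/259.5 = 0.012794
sqrt(0.012794) = 0.113110
xi = 0.194 / 0.113110 = 1.715147
R = 1.6 * xi * H0 = 1.6 * 1.715147 * 3.32
R = 9.1109 m

9.1109


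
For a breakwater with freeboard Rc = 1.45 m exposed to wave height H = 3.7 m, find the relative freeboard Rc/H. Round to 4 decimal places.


Relative freeboard = Rc / H
= 1.45 / 3.7
= 0.3919

0.3919


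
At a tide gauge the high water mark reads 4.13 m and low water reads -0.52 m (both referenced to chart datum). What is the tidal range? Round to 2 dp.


Tidal range = High water - Low water
Tidal range = 4.13 - (-0.52)
Tidal range = 4.65 m

4.65


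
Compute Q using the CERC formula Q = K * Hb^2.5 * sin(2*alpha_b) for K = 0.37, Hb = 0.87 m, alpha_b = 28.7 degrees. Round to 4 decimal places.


Q = K * Hb^2.5 * sin(2 * alpha_b)
Hb^2.5 = 0.87^2.5 = 0.705989
sin(2 * 28.7) = sin(57.4) = 0.842452
Q = 0.37 * 0.705989 * 0.842452
Q = 0.2201 m^3/s

0.2201


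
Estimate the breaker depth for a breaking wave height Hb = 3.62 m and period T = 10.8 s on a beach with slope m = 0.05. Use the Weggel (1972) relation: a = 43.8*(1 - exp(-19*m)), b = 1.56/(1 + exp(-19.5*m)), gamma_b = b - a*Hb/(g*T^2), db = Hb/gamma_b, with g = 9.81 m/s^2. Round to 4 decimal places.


a = 43.8 * (1 - exp(-19 * m))
exp(-19 * 0.05) = exp(-0.9500) = 0.386741
a = 43.8 * (1 - 0.386741) = 26.860743
b = 1.56 / (1 + exp(-19.5 * m))
exp(-19.5 * 0.05) = exp(-0.9750) = 0.377192
b = 1.56 / (1 + 0.377192) = 1.132739
Hb / (g * T^2) = 3.62 / (9.81 * 10.8^2) = 3.62 / 1144.2384 = 0.00316368
gamma_b = b - a * Hb/(g*T^2) = 1.132739 - 26.860743 * 0.00316368 = 1.047761
db = Hb / gamma_b = 3.62 / 1.047761
db = 3.4550 m

3.4550


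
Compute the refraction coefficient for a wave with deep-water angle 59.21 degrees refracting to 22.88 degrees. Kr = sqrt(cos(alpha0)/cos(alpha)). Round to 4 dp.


Kr = sqrt(cos(alpha0) / cos(alpha))
cos(59.21) = 0.511893
cos(22.88) = 0.921321
Kr = sqrt(0.511893 / 0.921321)
Kr = sqrt(0.555607)
Kr = 0.7454

0.7454


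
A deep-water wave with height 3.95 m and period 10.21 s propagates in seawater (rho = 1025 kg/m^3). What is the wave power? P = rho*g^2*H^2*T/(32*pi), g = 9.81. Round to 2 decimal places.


P = rho * g^2 * H^2 * T / (32 * pi)
P = 1025 * 9.81^2 * 3.95^2 * 10.21 / (32 * pi)
P = 1025 * 96.2361 * 15.6025 * 10.21 / 100.53096
P = 156308.27 W/m

156308.27


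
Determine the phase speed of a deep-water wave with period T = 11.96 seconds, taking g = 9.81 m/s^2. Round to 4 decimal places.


We use the deep-water celerity formula:
C = g * T / (2 * pi)
C = 9.81 * 11.96 / (2 * 3.14159...)
C = 117.327600 / 6.283185
C = 18.6733 m/s

18.6733


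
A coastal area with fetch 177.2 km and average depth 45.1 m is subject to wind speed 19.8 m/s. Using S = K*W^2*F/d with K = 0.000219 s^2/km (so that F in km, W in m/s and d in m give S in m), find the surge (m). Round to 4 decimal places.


S = K * W^2 * F / d
W^2 = 19.8^2 = 392.04
S = 0.000219 * 392.04 * 177.2 / 45.1
Numerator = 0.000219 * 392.04 * 177.2 = 15.213818
S = 15.213818 / 45.1 = 0.3373 m

0.3373


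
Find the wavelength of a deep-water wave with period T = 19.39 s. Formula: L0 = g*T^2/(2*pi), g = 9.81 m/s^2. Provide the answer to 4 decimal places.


L0 = g * T^2 / (2 * pi)
L0 = 9.81 * 19.39^2 / (2 * pi)
L0 = 9.81 * 375.9721 / 6.28319
L0 = 3688.2863 / 6.28319
L0 = 587.0090 m

587.0090


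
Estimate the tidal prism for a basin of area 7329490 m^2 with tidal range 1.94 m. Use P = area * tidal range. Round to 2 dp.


Tidal prism = Area * Tidal range
P = 7329490 * 1.94
P = 14219210.60 m^3

14219210.60


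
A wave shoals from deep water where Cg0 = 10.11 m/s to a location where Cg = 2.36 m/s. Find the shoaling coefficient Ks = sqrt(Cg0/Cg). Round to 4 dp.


Ks = sqrt(Cg0 / Cg)
Ks = sqrt(10.11 / 2.36)
Ks = sqrt(4.2839)
Ks = 2.0698

2.0698


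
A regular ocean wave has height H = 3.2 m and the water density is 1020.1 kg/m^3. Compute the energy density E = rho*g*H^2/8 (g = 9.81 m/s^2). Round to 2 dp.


E = (1/8) * rho * g * H^2
E = (1/8) * 1020.1 * 9.81 * 3.2^2
E = 0.125 * 1020.1 * 9.81 * 10.2400
E = 12809.19 J/m^2

12809.19


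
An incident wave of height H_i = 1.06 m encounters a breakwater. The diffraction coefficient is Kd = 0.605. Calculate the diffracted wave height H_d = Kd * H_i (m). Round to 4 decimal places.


H_d = Kd * H_i
H_d = 0.605 * 1.06
H_d = 0.6413 m

0.6413


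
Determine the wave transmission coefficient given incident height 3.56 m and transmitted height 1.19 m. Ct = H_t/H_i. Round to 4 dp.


Ct = H_t / H_i
Ct = 1.19 / 3.56
Ct = 0.3343

0.3343


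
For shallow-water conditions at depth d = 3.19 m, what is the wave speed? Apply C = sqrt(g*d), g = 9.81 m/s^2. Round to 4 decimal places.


Using the shallow-water approximation:
C = sqrt(g * d) = sqrt(9.81 * 3.19)
C = sqrt(31.2939)
C = 5.5941 m/s

5.5941


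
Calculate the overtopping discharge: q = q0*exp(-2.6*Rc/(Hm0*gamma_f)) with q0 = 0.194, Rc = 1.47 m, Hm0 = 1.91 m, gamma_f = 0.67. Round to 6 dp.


q = q0 * exp(-2.6 * Rc / (Hm0 * gamma_f))
Exponent = -2.6 * 1.47 / (1.91 * 0.67)
= -2.6 * 1.47 / 1.2797
= -2.986637
exp(-2.986637) = 0.050457
q = 0.194 * 0.050457
q = 0.009789 m^3/s/m

0.009789


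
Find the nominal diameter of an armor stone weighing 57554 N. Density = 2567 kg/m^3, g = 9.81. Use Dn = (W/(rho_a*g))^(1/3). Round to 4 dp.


V = W / (rho_a * g)
V = 57554 / (2567 * 9.81)
V = 57554 / 25182.27
V = 2.285497 m^3
Dn = V^(1/3) = 2.285497^(1/3)
Dn = 1.3172 m

1.3172


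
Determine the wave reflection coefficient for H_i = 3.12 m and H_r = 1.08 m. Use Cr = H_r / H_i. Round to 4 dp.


Cr = H_r / H_i
Cr = 1.08 / 3.12
Cr = 0.3462

0.3462


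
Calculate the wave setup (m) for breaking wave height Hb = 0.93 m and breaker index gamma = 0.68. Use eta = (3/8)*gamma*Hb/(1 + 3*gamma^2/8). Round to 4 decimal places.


eta = (3/8) * gamma * Hb / (1 + 3*gamma^2/8)
Numerator = (3/8) * 0.68 * 0.93 = 0.237150
Denominator = 1 + 3*0.68^2/8 = 1 + 0.173400 = 1.173400
eta = 0.237150 / 1.173400
eta = 0.2021 m

0.2021


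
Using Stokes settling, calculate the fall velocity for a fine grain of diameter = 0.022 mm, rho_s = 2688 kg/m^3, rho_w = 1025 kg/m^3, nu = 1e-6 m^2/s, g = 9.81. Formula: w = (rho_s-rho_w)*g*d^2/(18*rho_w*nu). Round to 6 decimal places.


w = (rho_s - rho_w) * g * d^2 / (18 * rho_w * nu)
d = 0.022 mm = 0.000022 m
rho_s - rho_w = 2688 - 1025 = 1663
Numerator = 1663 * 9.81 * (0.000022)^2 = 0.000007895991
Denominator = 18 * 1025 * 1e-6 = 0.018450
w = 0.000428 m/s

0.000428


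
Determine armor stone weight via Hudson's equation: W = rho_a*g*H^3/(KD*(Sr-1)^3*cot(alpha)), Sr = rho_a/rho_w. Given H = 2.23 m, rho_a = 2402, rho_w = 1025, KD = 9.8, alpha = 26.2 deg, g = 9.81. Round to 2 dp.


Sr = rho_a / rho_w = 2402 / 1025 = 2.343415
(Sr - 1) = 1.343415
(Sr - 1)^3 = 2.424545
cot(26.2) = 1 / tan(26.2) = 1 / 0.492061 = 2.032268
Numerator = 2402 * 9.81 * 2.23^3 = 261310.3428
Denominator = 9.8 * 2.424545 * 2.032268 = 48.287793
W = 261310.3428 / 48.287793
W = 5411.52 N

5411.52


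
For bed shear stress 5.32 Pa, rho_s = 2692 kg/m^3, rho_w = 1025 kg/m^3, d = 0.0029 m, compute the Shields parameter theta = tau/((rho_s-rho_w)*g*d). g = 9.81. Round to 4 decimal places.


theta = tau / ((rho_s - rho_w) * g * d)
rho_s - rho_w = 2692 - 1025 = 1667
Denominator = 1667 * 9.81 * 0.0029 = 47.424483
theta = 5.32 / 47.424483
theta = 0.1122

0.1122
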